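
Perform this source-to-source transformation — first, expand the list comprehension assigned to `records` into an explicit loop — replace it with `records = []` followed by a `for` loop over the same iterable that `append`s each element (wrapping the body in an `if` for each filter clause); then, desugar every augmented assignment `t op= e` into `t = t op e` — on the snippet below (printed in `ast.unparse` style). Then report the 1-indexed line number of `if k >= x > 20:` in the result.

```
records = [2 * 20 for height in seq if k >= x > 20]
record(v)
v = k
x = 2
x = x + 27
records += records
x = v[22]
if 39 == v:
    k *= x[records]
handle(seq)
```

3

Transformed code:
records = []
for height in seq:
    if k >= x > 20:
        records.append(2 * 20)
record(v)
v = k
x = 2
x = x + 27
records = records + records
x = v[22]
if 39 == v:
    k = k * x[records]
handle(seq)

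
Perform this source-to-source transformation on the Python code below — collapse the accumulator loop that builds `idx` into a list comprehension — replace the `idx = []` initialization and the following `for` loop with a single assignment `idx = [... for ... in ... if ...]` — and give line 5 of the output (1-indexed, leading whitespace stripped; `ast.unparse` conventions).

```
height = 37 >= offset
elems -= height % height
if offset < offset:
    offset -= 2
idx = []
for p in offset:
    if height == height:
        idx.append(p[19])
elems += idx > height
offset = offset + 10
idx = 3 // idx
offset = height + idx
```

Transformed code:
height = 37 >= offset
elems -= height % height
if offset < offset:
    offset -= 2
idx = [p[19] for p in offset if height == height]
elems += idx > height
offset = offset + 10
idx = 3 // idx
offset = height + idx

idx = [p[19] for p in offset if height == height]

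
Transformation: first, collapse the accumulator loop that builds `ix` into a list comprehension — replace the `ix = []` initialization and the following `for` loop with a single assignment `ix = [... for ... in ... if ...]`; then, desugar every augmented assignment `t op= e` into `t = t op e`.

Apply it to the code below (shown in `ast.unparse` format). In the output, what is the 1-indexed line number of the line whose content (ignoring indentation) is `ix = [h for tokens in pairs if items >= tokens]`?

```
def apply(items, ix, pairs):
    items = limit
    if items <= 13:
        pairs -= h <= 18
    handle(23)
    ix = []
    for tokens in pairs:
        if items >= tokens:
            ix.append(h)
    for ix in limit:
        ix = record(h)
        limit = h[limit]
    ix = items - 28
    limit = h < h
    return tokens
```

Transformed code:
def apply(items, ix, pairs):
    items = limit
    if items <= 13:
        pairs = pairs - (h <= 18)
    handle(23)
    ix = [h for tokens in pairs if items >= tokens]
    for ix in limit:
        ix = record(h)
        limit = h[limit]
    ix = items - 28
    limit = h < h
    return tokens

6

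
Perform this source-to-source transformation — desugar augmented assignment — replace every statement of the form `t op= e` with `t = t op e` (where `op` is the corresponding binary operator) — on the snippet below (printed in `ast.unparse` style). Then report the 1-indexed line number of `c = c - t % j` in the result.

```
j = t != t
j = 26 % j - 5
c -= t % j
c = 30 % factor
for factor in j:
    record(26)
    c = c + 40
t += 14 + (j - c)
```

Transformed code:
j = t != t
j = 26 % j - 5
c = c - t % j
c = 30 % factor
for factor in j:
    record(26)
    c = c + 40
t = t + (14 + (j - c))

3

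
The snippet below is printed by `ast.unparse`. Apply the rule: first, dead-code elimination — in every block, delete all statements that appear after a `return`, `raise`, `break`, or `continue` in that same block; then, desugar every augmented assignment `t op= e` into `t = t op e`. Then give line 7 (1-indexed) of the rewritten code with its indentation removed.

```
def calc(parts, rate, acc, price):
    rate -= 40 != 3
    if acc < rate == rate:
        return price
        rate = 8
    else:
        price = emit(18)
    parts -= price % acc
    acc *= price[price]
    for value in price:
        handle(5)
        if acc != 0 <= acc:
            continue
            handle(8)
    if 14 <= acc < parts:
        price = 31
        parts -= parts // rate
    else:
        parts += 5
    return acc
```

Transformed code:
def calc(parts, rate, acc, price):
    rate = rate - (40 != 3)
    if acc < rate == rate:
        return price
    else:
        price = emit(18)
    parts = parts - price % acc
    acc = acc * price[price]
    for value in price:
        handle(5)
        if acc != 0 <= acc:
            continue
    if 14 <= acc < parts:
        price = 31
        parts = parts - parts // rate
    else:
        parts = parts + 5
    return acc

parts = parts - price % acc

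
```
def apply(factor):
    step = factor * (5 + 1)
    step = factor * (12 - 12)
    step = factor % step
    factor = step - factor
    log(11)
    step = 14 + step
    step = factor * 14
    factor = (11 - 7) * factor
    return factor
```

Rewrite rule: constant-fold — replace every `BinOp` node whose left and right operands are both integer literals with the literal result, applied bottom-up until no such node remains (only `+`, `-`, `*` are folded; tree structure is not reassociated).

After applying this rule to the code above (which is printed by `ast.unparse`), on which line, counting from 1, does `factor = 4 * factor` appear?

Transformed code:
def apply(factor):
    step = factor * 6
    step = factor * 0
    step = factor % step
    factor = step - factor
    log(11)
    step = 14 + step
    step = factor * 14
    factor = 4 * factor
    return factor

9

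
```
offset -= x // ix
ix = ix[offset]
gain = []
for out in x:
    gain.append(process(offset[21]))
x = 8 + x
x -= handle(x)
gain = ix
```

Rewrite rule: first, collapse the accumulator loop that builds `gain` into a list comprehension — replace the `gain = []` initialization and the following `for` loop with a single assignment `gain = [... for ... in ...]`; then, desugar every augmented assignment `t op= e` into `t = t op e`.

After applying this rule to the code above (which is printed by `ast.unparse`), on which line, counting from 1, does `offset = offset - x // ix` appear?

Transformed code:
offset = offset - x // ix
ix = ix[offset]
gain = [process(offset[21]) for out in x]
x = 8 + x
x = x - handle(x)
gain = ix

1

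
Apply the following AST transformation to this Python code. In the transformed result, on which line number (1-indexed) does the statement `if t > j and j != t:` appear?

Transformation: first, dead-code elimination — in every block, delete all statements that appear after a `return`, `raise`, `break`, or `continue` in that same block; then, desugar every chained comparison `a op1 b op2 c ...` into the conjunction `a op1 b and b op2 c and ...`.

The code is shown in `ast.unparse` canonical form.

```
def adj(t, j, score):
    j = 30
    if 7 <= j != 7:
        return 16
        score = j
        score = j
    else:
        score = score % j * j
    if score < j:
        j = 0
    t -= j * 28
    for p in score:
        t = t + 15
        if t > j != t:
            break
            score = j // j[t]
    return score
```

Transformed code:
def adj(t, j, score):
    j = 30
    if 7 <= j and j != 7:
        return 16
    else:
        score = score % j * j
    if score < j:
        j = 0
    t -= j * 28
    for p in score:
        t = t + 15
        if t > j and j != t:
            break
    return score

12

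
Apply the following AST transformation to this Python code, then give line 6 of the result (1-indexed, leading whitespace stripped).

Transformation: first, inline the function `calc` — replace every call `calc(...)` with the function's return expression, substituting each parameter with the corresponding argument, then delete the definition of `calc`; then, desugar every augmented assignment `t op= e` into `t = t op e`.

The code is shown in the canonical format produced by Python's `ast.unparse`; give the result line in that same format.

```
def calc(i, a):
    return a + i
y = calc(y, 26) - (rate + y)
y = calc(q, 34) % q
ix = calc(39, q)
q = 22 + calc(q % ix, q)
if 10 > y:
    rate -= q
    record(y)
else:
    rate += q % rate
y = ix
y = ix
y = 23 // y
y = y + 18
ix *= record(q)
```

Transformed code:
y = 26 + y - (rate + y)
y = (34 + q) % q
ix = q + 39
q = 22 + (q + q % ix)
if 10 > y:
    rate = rate - q
    record(y)
else:
    rate = rate + q % rate
y = ix
y = ix
y = 23 // y
y = y + 18
ix = ix * record(q)

rate = rate - q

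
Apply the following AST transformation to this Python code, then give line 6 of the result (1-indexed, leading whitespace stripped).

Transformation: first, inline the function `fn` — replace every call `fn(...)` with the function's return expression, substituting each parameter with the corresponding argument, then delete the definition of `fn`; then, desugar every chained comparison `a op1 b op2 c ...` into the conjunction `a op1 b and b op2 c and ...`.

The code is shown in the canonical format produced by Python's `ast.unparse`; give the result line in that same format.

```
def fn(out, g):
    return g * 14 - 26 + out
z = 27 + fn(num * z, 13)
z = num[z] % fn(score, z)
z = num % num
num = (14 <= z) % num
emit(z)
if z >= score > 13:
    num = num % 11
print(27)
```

Transformed code:
z = 27 + (13 * 14 - 26 + num * z)
z = num[z] % (z * 14 - 26 + score)
z = num % num
num = (14 <= z) % num
emit(z)
if z >= score and score > 13:
    num = num % 11
print(27)

if z >= score and score > 13:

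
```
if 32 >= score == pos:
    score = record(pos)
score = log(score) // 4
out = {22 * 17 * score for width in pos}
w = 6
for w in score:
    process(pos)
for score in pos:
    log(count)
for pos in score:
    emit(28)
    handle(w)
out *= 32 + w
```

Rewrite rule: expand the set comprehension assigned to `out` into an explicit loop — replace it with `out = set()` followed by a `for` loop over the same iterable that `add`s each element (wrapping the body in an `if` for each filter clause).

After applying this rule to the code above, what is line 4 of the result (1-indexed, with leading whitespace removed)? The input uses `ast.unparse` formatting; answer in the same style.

Transformed code:
if 32 >= score == pos:
    score = record(pos)
score = log(score) // 4
out = set()
for width in pos:
    out.add(22 * 17 * score)
w = 6
for w in score:
    process(pos)
for score in pos:
    log(count)
for pos in score:
    emit(28)
    handle(w)
out *= 32 + w

out = set()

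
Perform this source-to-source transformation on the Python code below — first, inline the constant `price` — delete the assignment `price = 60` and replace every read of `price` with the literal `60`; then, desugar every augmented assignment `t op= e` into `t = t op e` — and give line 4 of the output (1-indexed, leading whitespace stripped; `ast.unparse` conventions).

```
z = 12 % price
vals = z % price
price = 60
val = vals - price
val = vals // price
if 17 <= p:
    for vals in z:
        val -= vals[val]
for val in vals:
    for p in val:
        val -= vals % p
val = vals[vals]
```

val = vals // 60

Transformed code:
z = 12 % 60
vals = z % 60
val = vals - 60
val = vals // 60
if 17 <= p:
    for vals in z:
        val = val - vals[val]
for val in vals:
    for p in val:
        val = val - vals % p
val = vals[vals]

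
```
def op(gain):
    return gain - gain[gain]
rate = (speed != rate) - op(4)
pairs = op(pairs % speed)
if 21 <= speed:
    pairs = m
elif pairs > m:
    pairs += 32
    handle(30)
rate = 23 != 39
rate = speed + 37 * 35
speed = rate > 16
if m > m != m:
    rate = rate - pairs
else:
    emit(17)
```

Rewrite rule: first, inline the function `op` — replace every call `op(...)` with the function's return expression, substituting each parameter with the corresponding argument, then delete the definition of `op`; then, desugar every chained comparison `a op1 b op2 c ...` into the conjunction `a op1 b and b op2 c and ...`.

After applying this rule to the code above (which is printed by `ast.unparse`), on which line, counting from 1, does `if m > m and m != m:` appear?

11

Transformed code:
rate = (speed != rate) - (4 - 4[4])
pairs = pairs % speed - (pairs % speed)[pairs % speed]
if 21 <= speed:
    pairs = m
elif pairs > m:
    pairs += 32
    handle(30)
rate = 23 != 39
rate = speed + 37 * 35
speed = rate > 16
if m > m and m != m:
    rate = rate - pairs
else:
    emit(17)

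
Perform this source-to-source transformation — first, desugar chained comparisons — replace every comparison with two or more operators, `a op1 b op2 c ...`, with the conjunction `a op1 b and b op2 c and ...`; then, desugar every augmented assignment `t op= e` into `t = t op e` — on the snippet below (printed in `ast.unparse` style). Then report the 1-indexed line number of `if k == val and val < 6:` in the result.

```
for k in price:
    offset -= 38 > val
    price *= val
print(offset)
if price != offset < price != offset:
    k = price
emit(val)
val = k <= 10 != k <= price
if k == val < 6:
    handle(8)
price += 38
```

Transformed code:
for k in price:
    offset = offset - (38 > val)
    price = price * val
print(offset)
if price != offset and offset < price and (price != offset):
    k = price
emit(val)
val = k <= 10 and 10 != k and (k <= price)
if k == val and val < 6:
    handle(8)
price = price + 38

9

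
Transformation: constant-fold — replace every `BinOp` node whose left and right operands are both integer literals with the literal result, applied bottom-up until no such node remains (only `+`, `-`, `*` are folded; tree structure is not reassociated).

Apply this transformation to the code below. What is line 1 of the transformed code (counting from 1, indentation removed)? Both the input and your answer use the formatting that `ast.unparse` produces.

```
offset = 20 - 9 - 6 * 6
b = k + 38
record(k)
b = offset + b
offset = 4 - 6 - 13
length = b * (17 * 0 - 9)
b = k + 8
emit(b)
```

Transformed code:
offset = -25
b = k + 38
record(k)
b = offset + b
offset = -15
length = b * -9
b = k + 8
emit(b)

offset = -25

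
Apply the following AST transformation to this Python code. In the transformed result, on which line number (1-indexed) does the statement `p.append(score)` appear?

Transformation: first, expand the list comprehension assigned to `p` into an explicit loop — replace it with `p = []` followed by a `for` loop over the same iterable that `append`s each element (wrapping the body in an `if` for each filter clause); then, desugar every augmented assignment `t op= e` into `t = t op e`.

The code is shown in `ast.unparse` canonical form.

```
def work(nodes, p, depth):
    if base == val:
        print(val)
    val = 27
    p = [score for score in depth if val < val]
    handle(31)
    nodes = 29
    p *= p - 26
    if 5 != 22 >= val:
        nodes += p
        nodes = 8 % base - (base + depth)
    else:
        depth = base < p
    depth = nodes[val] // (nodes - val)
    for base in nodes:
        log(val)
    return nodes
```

8

Transformed code:
def work(nodes, p, depth):
    if base == val:
        print(val)
    val = 27
    p = []
    for score in depth:
        if val < val:
            p.append(score)
    handle(31)
    nodes = 29
    p = p * (p - 26)
    if 5 != 22 >= val:
        nodes = nodes + p
        nodes = 8 % base - (base + depth)
    else:
        depth = base < p
    depth = nodes[val] // (nodes - val)
    for base in nodes:
        log(val)
    return nodes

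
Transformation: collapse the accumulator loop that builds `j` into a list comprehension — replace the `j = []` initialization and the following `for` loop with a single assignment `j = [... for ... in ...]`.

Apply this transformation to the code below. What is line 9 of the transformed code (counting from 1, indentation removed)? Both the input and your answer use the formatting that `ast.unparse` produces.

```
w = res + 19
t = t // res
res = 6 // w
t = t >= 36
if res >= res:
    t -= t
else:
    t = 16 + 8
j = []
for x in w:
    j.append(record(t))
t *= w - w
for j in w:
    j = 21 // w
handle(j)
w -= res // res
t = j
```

Transformed code:
w = res + 19
t = t // res
res = 6 // w
t = t >= 36
if res >= res:
    t -= t
else:
    t = 16 + 8
j = [record(t) for x in w]
t *= w - w
for j in w:
    j = 21 // w
handle(j)
w -= res // res
t = j

j = [record(t) for x in w]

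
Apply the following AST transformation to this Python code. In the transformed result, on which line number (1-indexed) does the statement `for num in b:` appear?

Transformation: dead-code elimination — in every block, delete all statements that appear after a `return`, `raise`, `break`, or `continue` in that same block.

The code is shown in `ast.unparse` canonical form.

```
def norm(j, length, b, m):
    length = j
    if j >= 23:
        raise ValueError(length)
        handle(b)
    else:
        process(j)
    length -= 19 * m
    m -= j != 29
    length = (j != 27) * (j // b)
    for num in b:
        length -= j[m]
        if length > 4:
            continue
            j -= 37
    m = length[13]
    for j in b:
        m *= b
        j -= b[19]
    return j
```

Transformed code:
def norm(j, length, b, m):
    length = j
    if j >= 23:
        raise ValueError(length)
    else:
        process(j)
    length -= 19 * m
    m -= j != 29
    length = (j != 27) * (j // b)
    for num in b:
        length -= j[m]
        if length > 4:
            continue
    m = length[13]
    for j in b:
        m *= b
        j -= b[19]
    return j

10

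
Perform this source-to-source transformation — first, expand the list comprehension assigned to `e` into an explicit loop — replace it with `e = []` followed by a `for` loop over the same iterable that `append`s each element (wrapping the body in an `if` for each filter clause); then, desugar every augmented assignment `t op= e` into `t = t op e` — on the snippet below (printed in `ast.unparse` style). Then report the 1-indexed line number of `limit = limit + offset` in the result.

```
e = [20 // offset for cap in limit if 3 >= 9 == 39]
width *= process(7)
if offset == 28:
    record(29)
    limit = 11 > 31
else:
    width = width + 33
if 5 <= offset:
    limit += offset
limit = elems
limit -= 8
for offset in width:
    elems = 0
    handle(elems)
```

Transformed code:
e = []
for cap in limit:
    if 3 >= 9 == 39:
        e.append(20 // offset)
width = width * process(7)
if offset == 28:
    record(29)
    limit = 11 > 31
else:
    width = width + 33
if 5 <= offset:
    limit = limit + offset
limit = elems
limit = limit - 8
for offset in width:
    elems = 0
    handle(elems)

12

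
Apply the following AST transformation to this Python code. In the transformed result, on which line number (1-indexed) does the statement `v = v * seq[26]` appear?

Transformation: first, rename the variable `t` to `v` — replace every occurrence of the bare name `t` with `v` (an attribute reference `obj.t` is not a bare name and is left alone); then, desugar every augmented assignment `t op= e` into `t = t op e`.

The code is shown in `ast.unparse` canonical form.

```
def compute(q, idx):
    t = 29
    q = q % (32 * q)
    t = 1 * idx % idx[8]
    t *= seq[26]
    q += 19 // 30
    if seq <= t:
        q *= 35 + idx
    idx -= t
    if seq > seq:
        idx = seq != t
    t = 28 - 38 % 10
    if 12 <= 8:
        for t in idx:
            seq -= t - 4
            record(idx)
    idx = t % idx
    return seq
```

Transformed code:
def compute(q, idx):
    v = 29
    q = q % (32 * q)
    v = 1 * idx % idx[8]
    v = v * seq[26]
    q = q + 19 // 30
    if seq <= v:
        q = q * (35 + idx)
    idx = idx - v
    if seq > seq:
        idx = seq != v
    v = 28 - 38 % 10
    if 12 <= 8:
        for v in idx:
            seq = seq - (v - 4)
            record(idx)
    idx = v % idx
    return seq

5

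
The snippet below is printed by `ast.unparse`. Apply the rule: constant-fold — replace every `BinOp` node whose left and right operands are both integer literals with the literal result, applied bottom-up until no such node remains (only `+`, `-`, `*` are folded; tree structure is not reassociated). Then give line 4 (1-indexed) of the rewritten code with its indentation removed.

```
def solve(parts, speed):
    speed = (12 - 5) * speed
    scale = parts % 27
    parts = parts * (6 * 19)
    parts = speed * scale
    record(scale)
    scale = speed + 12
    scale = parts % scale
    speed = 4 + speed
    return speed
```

Transformed code:
def solve(parts, speed):
    speed = 7 * speed
    scale = parts % 27
    parts = parts * 114
    parts = speed * scale
    record(scale)
    scale = speed + 12
    scale = parts % scale
    speed = 4 + speed
    return speed

parts = parts * 114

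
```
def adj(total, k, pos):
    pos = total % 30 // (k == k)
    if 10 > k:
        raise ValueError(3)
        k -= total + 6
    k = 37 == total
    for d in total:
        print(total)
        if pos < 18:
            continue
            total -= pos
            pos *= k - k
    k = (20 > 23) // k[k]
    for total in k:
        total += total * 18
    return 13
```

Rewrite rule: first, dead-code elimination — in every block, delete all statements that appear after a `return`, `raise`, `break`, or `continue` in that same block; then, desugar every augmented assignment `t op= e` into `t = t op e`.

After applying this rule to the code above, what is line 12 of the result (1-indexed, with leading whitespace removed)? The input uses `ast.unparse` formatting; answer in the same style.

Transformed code:
def adj(total, k, pos):
    pos = total % 30 // (k == k)
    if 10 > k:
        raise ValueError(3)
    k = 37 == total
    for d in total:
        print(total)
        if pos < 18:
            continue
    k = (20 > 23) // k[k]
    for total in k:
        total = total + total * 18
    return 13

total = total + total * 18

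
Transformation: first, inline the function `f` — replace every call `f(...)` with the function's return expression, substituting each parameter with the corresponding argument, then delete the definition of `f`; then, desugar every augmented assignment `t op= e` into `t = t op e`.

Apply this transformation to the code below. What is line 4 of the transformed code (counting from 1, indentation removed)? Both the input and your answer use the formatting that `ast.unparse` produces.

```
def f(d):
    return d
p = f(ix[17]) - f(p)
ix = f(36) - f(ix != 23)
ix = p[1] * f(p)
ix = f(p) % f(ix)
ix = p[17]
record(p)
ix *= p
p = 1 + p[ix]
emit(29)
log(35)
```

Transformed code:
p = ix[17] - p
ix = 36 - (ix != 23)
ix = p[1] * p
ix = p % ix
ix = p[17]
record(p)
ix = ix * p
p = 1 + p[ix]
emit(29)
log(35)

ix = p % ix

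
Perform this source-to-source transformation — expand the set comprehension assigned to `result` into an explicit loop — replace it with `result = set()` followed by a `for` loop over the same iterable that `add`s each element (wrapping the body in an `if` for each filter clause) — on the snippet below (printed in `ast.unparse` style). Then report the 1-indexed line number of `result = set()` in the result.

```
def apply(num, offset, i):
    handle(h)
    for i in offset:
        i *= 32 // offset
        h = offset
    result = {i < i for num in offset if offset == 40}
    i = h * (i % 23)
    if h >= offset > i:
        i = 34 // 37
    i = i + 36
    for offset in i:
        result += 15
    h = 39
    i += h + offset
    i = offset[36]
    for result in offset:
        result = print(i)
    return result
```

6

Transformed code:
def apply(num, offset, i):
    handle(h)
    for i in offset:
        i *= 32 // offset
        h = offset
    result = set()
    for num in offset:
        if offset == 40:
            result.add(i < i)
    i = h * (i % 23)
    if h >= offset > i:
        i = 34 // 37
    i = i + 36
    for offset in i:
        result += 15
    h = 39
    i += h + offset
    i = offset[36]
    for result in offset:
        result = print(i)
    return result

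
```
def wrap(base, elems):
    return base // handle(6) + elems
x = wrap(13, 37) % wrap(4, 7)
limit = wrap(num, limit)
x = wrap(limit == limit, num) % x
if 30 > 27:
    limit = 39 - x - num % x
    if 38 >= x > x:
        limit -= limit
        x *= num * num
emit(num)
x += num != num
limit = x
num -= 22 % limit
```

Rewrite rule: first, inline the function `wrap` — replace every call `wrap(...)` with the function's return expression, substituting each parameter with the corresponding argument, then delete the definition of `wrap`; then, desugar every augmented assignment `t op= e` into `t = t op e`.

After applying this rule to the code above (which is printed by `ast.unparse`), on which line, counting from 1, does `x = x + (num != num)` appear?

Transformed code:
x = (13 // handle(6) + 37) % (4 // handle(6) + 7)
limit = num // handle(6) + limit
x = ((limit == limit) // handle(6) + num) % x
if 30 > 27:
    limit = 39 - x - num % x
    if 38 >= x > x:
        limit = limit - limit
        x = x * (num * num)
emit(num)
x = x + (num != num)
limit = x
num = num - 22 % limit

10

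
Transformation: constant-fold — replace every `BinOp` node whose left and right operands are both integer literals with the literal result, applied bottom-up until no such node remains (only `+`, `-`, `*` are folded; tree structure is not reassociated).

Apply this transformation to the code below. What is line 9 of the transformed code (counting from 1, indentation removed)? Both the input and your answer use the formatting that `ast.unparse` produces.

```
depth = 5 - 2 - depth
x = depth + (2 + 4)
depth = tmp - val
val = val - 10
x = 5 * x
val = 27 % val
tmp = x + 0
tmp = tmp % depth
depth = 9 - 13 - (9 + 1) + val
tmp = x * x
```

depth = -14 + val

Transformed code:
depth = 3 - depth
x = depth + 6
depth = tmp - val
val = val - 10
x = 5 * x
val = 27 % val
tmp = x + 0
tmp = tmp % depth
depth = -14 + val
tmp = x * x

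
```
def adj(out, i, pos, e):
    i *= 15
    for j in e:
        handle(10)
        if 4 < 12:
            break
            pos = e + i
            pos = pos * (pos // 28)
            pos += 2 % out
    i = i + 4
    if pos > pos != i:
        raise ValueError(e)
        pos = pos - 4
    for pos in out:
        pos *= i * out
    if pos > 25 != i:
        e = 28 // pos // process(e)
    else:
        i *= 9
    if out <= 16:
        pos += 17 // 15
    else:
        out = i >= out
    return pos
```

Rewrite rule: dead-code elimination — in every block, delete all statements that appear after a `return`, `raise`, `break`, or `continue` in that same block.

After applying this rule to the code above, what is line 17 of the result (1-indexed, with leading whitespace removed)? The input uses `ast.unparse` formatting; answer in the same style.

Transformed code:
def adj(out, i, pos, e):
    i *= 15
    for j in e:
        handle(10)
        if 4 < 12:
            break
    i = i + 4
    if pos > pos != i:
        raise ValueError(e)
    for pos in out:
        pos *= i * out
    if pos > 25 != i:
        e = 28 // pos // process(e)
    else:
        i *= 9
    if out <= 16:
        pos += 17 // 15
    else:
        out = i >= out
    return pos

pos += 17 // 15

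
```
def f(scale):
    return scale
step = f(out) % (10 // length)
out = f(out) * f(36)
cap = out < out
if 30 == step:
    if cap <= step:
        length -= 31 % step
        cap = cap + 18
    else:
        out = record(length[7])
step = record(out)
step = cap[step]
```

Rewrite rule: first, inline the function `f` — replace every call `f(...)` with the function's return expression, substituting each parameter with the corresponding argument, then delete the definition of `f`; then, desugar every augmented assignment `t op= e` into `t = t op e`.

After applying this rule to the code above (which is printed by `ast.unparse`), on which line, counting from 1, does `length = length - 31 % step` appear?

Transformed code:
step = out % (10 // length)
out = out * 36
cap = out < out
if 30 == step:
    if cap <= step:
        length = length - 31 % step
        cap = cap + 18
    else:
        out = record(length[7])
step = record(out)
step = cap[step]

6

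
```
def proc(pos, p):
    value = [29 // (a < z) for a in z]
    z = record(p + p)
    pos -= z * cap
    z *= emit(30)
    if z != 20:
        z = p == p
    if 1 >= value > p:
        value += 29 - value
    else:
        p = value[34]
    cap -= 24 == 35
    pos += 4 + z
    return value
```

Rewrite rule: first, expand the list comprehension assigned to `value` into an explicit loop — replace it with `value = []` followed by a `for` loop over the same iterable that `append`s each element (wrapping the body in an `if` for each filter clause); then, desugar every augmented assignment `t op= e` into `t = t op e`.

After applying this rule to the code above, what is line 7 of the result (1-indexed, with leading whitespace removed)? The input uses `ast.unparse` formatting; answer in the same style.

z = z * emit(30)

Transformed code:
def proc(pos, p):
    value = []
    for a in z:
        value.append(29 // (a < z))
    z = record(p + p)
    pos = pos - z * cap
    z = z * emit(30)
    if z != 20:
        z = p == p
    if 1 >= value > p:
        value = value + (29 - value)
    else:
        p = value[34]
    cap = cap - (24 == 35)
    pos = pos + (4 + z)
    return value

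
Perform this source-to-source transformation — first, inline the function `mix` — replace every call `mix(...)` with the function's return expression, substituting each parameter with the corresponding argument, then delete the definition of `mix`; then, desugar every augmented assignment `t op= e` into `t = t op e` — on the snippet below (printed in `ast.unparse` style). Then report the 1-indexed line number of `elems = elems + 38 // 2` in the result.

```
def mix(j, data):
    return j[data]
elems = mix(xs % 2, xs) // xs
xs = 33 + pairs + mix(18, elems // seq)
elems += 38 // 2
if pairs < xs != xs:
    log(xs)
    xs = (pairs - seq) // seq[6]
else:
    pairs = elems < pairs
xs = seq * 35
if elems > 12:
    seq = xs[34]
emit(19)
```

Transformed code:
elems = (xs % 2)[xs] // xs
xs = 33 + pairs + 18[elems // seq]
elems = elems + 38 // 2
if pairs < xs != xs:
    log(xs)
    xs = (pairs - seq) // seq[6]
else:
    pairs = elems < pairs
xs = seq * 35
if elems > 12:
    seq = xs[34]
emit(19)

3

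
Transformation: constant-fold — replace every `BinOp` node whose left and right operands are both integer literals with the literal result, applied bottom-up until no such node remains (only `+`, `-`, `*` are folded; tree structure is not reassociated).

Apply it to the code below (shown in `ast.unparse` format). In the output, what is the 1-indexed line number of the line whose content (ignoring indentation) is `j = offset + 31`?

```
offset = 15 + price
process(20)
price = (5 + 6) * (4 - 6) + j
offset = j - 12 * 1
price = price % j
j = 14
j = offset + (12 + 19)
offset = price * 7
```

Transformed code:
offset = 15 + price
process(20)
price = -22 + j
offset = j - 12
price = price % j
j = 14
j = offset + 31
offset = price * 7

7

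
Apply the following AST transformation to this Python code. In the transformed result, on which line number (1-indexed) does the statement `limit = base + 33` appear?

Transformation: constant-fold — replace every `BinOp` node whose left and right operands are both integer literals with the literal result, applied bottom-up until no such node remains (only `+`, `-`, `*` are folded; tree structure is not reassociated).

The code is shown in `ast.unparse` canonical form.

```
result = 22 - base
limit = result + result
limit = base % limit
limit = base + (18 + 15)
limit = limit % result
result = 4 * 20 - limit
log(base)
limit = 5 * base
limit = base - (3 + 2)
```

Transformed code:
result = 22 - base
limit = result + result
limit = base % limit
limit = base + 33
limit = limit % result
result = 80 - limit
log(base)
limit = 5 * base
limit = base - 5

4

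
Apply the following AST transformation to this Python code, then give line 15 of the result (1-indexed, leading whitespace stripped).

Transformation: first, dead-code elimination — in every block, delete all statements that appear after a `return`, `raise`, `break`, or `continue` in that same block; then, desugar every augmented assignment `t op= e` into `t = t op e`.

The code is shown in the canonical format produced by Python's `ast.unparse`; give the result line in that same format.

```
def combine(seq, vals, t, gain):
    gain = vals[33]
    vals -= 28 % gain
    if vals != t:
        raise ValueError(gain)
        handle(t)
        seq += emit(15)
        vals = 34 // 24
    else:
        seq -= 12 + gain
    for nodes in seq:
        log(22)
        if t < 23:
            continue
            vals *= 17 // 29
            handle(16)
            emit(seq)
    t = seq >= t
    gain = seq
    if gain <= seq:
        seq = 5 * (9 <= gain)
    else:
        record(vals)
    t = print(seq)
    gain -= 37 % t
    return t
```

seq = 5 * (9 <= gain)

Transformed code:
def combine(seq, vals, t, gain):
    gain = vals[33]
    vals = vals - 28 % gain
    if vals != t:
        raise ValueError(gain)
    else:
        seq = seq - (12 + gain)
    for nodes in seq:
        log(22)
        if t < 23:
            continue
    t = seq >= t
    gain = seq
    if gain <= seq:
        seq = 5 * (9 <= gain)
    else:
        record(vals)
    t = print(seq)
    gain = gain - 37 % t
    return t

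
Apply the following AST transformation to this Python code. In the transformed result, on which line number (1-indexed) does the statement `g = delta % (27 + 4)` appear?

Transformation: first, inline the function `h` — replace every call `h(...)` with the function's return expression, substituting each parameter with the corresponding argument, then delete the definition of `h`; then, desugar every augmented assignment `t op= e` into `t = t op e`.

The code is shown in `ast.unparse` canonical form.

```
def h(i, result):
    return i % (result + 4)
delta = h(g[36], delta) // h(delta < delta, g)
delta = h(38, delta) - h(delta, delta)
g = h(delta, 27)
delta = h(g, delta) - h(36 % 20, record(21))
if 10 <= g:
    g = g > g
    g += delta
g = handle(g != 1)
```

3

Transformed code:
delta = g[36] % (delta + 4) // ((delta < delta) % (g + 4))
delta = 38 % (delta + 4) - delta % (delta + 4)
g = delta % (27 + 4)
delta = g % (delta + 4) - 36 % 20 % (record(21) + 4)
if 10 <= g:
    g = g > g
    g = g + delta
g = handle(g != 1)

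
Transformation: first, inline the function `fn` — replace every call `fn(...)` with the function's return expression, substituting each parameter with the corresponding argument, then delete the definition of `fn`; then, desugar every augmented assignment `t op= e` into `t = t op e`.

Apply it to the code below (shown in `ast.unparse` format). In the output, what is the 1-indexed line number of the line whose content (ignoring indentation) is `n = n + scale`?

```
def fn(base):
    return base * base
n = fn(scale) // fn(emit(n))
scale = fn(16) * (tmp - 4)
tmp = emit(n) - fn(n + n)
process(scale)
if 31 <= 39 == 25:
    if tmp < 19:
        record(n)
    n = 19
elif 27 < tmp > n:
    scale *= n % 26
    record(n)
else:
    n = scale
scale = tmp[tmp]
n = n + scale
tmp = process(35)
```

Transformed code:
n = scale * scale // (emit(n) * emit(n))
scale = 16 * 16 * (tmp - 4)
tmp = emit(n) - (n + n) * (n + n)
process(scale)
if 31 <= 39 == 25:
    if tmp < 19:
        record(n)
    n = 19
elif 27 < tmp > n:
    scale = scale * (n % 26)
    record(n)
else:
    n = scale
scale = tmp[tmp]
n = n + scale
tmp = process(35)

15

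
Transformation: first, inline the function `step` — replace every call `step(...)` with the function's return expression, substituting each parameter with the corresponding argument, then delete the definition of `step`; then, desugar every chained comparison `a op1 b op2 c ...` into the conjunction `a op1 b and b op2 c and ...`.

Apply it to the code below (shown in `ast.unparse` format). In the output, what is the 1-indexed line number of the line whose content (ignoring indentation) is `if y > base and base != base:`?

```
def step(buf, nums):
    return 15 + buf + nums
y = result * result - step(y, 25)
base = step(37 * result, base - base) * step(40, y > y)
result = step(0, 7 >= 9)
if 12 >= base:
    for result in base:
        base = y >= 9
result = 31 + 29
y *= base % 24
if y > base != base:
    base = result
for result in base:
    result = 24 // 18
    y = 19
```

9

Transformed code:
y = result * result - (15 + y + 25)
base = (15 + 37 * result + (base - base)) * (15 + 40 + (y > y))
result = 15 + 0 + (7 >= 9)
if 12 >= base:
    for result in base:
        base = y >= 9
result = 31 + 29
y *= base % 24
if y > base and base != base:
    base = result
for result in base:
    result = 24 // 18
    y = 19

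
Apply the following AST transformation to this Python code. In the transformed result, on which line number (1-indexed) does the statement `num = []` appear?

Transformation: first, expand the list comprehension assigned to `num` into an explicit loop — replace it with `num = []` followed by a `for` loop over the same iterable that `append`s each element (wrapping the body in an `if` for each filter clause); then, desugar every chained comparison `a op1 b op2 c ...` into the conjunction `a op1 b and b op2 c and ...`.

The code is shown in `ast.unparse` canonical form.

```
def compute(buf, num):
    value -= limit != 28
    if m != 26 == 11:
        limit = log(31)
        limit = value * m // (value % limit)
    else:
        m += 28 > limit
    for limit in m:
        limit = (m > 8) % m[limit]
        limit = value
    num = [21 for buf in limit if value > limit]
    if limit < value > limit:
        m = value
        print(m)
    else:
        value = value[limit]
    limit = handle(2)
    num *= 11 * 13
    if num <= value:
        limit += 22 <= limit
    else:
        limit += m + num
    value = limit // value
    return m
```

11

Transformed code:
def compute(buf, num):
    value -= limit != 28
    if m != 26 and 26 == 11:
        limit = log(31)
        limit = value * m // (value % limit)
    else:
        m += 28 > limit
    for limit in m:
        limit = (m > 8) % m[limit]
        limit = value
    num = []
    for buf in limit:
        if value > limit:
            num.append(21)
    if limit < value and value > limit:
        m = value
        print(m)
    else:
        value = value[limit]
    limit = handle(2)
    num *= 11 * 13
    if num <= value:
        limit += 22 <= limit
    else:
        limit += m + num
    value = limit // value
    return m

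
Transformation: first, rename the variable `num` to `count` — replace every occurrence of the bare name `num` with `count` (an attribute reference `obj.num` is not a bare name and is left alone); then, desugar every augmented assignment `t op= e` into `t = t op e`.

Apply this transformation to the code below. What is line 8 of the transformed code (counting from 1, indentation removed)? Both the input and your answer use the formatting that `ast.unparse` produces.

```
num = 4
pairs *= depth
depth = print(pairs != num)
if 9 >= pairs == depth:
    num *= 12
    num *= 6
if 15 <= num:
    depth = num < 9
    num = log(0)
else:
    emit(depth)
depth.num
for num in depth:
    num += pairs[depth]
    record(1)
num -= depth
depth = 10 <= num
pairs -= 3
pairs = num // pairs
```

Transformed code:
count = 4
pairs = pairs * depth
depth = print(pairs != count)
if 9 >= pairs == depth:
    count = count * 12
    count = count * 6
if 15 <= count:
    depth = count < 9
    count = log(0)
else:
    emit(depth)
depth.num
for count in depth:
    count = count + pairs[depth]
    record(1)
count = count - depth
depth = 10 <= count
pairs = pairs - 3
pairs = count // pairs

depth = count < 9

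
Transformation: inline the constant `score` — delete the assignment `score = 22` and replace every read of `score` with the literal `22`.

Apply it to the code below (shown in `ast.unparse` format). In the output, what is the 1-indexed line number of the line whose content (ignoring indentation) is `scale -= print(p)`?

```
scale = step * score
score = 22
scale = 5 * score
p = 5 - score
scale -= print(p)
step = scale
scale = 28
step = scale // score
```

4

Transformed code:
scale = step * 22
scale = 5 * 22
p = 5 - 22
scale -= print(p)
step = scale
scale = 28
step = scale // 22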